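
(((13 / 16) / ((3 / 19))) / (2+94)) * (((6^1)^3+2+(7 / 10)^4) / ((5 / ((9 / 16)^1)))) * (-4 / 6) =-0.88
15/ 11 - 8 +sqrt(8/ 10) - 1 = -84/ 11 +2 * sqrt(5)/ 5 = -6.74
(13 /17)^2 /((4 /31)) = 5239 /1156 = 4.53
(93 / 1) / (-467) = -0.20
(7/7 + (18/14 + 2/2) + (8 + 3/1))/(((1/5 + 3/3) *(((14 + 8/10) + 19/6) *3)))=2500/11319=0.22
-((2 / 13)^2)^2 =-0.00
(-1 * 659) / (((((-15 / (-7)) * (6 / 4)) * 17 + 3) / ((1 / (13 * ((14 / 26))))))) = -1318 / 807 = -1.63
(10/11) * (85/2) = 425/11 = 38.64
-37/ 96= -0.39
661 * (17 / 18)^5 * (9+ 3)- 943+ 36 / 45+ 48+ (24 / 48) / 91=362963525191 / 71646120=5066.06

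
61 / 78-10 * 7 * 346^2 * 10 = -6536493539 / 78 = -83801199.22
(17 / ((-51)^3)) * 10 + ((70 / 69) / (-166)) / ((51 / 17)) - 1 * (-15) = 223389470 / 14895927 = 15.00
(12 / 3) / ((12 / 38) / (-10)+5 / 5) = 95 / 23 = 4.13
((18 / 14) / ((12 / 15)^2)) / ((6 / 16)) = 75 / 14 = 5.36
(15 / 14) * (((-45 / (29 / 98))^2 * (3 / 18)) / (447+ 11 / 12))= 333396 / 36163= 9.22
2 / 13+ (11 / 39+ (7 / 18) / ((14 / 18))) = 73 / 78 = 0.94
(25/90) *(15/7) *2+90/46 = 1520/483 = 3.15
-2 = -2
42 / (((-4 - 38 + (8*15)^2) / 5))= 35 / 2393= 0.01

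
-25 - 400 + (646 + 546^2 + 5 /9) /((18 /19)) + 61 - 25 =51025379 /162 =314971.48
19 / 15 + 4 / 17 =1.50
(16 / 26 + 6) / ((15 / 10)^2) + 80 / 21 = 5528 / 819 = 6.75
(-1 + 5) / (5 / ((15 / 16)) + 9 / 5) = 60 / 107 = 0.56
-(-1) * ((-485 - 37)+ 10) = -512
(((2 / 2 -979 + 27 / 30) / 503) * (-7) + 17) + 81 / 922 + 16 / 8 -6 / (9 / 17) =74268643 / 3478245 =21.35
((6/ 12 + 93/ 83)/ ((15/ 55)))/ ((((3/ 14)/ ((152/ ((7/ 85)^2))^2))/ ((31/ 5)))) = 22125828072392000/ 256221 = 86354467714.95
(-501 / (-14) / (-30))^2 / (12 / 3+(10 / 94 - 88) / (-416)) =34080358 / 100865275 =0.34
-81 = -81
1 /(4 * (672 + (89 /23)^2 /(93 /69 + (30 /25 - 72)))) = 183701 /493629868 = 0.00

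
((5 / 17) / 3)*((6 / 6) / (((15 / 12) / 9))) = 12 / 17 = 0.71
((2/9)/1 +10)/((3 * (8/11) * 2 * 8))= 253/864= 0.29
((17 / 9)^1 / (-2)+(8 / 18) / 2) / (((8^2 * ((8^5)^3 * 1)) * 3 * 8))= -13 / 972777519512027136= -0.00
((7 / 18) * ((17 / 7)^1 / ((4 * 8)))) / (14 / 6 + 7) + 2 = 2.00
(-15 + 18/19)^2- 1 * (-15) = 76704/361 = 212.48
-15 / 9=-5 / 3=-1.67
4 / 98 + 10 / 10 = 51 / 49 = 1.04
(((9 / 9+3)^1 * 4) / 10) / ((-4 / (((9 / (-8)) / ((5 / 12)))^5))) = 14348907 / 250000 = 57.40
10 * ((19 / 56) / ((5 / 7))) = 19 / 4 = 4.75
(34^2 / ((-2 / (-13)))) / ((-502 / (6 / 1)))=-22542 / 251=-89.81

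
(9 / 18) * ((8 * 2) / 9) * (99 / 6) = 44 / 3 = 14.67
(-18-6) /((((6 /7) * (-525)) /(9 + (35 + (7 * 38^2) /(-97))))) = -4672 /1455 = -3.21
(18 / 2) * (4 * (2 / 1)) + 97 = 169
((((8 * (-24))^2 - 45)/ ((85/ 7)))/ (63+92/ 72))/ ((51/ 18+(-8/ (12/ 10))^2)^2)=1503098856/ 71221547345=0.02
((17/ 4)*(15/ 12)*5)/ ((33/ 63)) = 8925/ 176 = 50.71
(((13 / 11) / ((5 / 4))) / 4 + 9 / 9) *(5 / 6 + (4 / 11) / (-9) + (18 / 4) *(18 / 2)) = 277984 / 5445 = 51.05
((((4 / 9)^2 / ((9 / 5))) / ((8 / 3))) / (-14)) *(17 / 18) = -85 / 30618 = -0.00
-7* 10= -70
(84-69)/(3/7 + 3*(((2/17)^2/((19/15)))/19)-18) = -3651515/4277069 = -0.85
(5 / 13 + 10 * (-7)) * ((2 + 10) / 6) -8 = -1914 / 13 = -147.23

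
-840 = -840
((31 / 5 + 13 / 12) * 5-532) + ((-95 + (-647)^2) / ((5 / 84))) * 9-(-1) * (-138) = 3796720993 / 60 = 63278683.22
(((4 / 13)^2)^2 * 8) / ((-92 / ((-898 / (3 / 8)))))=3678208 / 1970709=1.87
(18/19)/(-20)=-0.05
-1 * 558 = -558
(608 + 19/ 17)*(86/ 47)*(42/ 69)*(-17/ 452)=-3116855/ 122153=-25.52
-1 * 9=-9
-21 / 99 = -7 / 33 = -0.21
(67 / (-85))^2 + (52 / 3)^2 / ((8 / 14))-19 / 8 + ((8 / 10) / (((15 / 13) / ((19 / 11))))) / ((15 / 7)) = 15008843107 / 28611000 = 524.58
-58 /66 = -29 /33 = -0.88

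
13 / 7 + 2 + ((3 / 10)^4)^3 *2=13500003720087 / 3500000000000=3.86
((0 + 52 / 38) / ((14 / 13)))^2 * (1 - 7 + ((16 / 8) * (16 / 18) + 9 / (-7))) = -9910667 / 1114407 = -8.89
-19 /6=-3.17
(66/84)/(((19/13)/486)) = 34749/133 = 261.27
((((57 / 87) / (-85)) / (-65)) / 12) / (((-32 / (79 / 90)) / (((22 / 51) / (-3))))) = 16511 / 423609264000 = 0.00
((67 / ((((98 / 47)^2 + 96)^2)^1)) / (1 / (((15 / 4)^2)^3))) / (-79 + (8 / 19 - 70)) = -23585556888421875 / 189389360303243264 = -0.12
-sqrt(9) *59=-177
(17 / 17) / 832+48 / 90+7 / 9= 49133 / 37440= 1.31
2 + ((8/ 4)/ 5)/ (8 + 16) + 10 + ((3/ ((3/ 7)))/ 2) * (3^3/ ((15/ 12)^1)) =5257/ 60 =87.62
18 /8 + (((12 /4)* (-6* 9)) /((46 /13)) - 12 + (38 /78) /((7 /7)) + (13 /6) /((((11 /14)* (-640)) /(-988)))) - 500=-289846899 /526240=-550.79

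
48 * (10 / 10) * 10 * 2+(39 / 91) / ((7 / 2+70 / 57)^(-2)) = 4200223 / 4332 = 969.58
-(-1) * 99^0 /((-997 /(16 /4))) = -4 /997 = -0.00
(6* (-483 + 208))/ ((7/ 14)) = -3300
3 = 3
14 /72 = 7 /36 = 0.19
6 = 6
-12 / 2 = -6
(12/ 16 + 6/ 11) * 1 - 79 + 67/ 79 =-267153/ 3476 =-76.86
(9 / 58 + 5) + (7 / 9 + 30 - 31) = 2575 / 522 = 4.93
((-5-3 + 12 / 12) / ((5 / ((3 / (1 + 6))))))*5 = -3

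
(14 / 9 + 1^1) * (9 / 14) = 23 / 14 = 1.64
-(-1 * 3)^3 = 27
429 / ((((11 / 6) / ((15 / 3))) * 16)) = 585 / 8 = 73.12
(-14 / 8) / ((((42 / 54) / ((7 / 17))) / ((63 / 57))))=-1.02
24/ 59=0.41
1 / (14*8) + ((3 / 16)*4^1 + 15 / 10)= 253 / 112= 2.26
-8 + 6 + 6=4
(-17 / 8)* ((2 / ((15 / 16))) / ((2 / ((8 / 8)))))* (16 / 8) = -68 / 15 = -4.53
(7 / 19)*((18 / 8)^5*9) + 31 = 4323223 / 19456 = 222.21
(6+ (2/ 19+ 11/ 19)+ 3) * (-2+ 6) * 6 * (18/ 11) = 79488/ 209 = 380.33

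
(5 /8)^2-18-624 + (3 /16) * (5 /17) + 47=-646875 /1088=-594.55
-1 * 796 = -796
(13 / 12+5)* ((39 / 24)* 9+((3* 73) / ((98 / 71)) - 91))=500.59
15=15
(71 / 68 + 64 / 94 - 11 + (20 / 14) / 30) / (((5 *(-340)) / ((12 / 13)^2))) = 142917 / 30901325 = 0.00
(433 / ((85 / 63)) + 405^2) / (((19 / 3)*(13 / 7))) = 293357484 / 20995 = 13972.73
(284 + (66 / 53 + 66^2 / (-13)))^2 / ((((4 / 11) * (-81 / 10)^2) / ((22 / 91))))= 7131882513800 / 283432647771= 25.16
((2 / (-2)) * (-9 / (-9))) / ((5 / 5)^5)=-1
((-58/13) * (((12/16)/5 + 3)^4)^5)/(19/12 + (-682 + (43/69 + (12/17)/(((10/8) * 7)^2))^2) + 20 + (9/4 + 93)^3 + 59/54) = -278816470985449176773126014385935097959441719423/5832924910803635740945940480000000000000000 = -47800.46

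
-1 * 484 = -484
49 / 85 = 0.58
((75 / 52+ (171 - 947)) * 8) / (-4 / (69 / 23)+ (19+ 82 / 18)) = -362493 / 1300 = -278.84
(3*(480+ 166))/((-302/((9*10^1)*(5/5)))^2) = 3924450/22801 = 172.12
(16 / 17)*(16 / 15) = 256 / 255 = 1.00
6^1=6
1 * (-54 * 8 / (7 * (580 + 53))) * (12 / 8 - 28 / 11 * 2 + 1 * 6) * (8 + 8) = -61056 / 16247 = -3.76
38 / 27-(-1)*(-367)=-9871 / 27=-365.59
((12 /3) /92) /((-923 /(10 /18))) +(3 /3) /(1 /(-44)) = -8406689 /191061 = -44.00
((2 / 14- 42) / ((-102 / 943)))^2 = 76341137401 / 509796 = 149748.40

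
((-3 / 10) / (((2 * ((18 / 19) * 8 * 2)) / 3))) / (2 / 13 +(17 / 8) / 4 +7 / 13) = -247 / 10180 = -0.02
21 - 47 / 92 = 1885 / 92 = 20.49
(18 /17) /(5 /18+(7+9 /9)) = 0.13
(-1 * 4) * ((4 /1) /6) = -8 /3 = -2.67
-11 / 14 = -0.79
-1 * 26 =-26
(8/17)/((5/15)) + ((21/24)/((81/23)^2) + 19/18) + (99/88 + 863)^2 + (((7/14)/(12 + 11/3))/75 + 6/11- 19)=68892725673911749/92263406400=746696.10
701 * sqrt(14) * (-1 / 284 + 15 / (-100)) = -76409 * sqrt(14) / 710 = -402.67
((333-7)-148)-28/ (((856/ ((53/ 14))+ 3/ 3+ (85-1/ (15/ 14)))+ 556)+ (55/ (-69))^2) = 194855470918/ 1094892121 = 177.97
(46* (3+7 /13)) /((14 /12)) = 12696 /91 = 139.52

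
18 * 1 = 18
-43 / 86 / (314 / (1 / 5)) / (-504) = 1 / 1582560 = 0.00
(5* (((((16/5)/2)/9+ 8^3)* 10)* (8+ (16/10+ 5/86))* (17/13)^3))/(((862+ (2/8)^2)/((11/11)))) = 174982036864/272728989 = 641.60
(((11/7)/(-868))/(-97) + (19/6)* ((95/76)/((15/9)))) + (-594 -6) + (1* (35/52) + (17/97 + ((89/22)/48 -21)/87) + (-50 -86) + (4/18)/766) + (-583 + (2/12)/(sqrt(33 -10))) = -29566163423563405/22466403287328 + sqrt(23)/138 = -1315.98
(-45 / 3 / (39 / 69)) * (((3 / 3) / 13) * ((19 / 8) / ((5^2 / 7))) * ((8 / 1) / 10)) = -9177 / 8450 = -1.09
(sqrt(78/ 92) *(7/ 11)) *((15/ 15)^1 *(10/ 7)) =5 *sqrt(1794)/ 253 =0.84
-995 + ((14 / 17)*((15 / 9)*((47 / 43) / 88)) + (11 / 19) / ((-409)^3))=-124804565528501057 / 125433873296292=-994.98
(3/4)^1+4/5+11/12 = 37/15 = 2.47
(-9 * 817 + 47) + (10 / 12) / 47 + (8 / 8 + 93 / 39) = -26771323 / 3666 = -7302.60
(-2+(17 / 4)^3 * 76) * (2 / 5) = 18663 / 8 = 2332.88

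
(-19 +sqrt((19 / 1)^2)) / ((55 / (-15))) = 0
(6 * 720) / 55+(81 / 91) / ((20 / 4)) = 394011 / 5005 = 78.72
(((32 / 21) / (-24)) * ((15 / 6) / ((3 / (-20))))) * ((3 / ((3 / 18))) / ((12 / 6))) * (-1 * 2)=-400 / 21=-19.05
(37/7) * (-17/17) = -37/7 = -5.29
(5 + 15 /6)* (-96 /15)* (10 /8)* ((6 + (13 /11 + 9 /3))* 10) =-67200 /11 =-6109.09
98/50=49/25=1.96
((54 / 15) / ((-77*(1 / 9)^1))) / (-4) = 81 / 770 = 0.11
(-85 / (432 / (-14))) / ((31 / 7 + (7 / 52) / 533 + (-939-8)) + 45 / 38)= -548326415 / 187389017514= -0.00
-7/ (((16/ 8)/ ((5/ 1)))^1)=-35/ 2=-17.50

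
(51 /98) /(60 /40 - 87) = -17 /2793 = -0.01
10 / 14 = 5 / 7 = 0.71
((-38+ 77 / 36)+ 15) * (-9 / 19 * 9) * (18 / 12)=20277 / 152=133.40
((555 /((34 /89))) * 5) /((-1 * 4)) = -246975 /136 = -1815.99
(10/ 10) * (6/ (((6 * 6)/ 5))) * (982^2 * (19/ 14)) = 22902695/ 21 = 1090604.52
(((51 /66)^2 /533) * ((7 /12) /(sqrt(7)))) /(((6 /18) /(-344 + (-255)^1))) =-0.44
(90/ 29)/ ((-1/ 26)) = -80.69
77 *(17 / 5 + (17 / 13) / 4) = 74613 / 260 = 286.97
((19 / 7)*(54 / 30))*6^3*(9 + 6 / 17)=5872824 / 595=9870.29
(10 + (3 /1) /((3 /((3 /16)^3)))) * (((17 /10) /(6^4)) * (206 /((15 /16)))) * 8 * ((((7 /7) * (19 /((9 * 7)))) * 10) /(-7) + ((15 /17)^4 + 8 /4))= 50.19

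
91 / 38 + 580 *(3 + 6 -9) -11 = -327 / 38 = -8.61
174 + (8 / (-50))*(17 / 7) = 30382 / 175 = 173.61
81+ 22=103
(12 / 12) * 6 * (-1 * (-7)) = 42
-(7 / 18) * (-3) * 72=84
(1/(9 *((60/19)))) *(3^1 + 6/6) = 19/135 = 0.14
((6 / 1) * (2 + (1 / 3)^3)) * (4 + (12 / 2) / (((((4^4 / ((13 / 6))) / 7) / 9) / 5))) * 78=3660085 / 192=19062.94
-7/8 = -0.88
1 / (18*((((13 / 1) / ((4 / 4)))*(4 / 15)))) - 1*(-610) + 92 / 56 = 1335863 / 2184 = 611.66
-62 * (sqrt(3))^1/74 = -31 * sqrt(3)/37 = -1.45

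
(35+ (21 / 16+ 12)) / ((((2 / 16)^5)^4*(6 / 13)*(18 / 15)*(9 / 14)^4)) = 34771606734632358542049280 / 59049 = 588860213291204906807.05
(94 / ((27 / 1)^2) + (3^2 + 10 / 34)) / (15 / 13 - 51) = -379535 / 2007666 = -0.19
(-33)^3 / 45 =-3993 / 5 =-798.60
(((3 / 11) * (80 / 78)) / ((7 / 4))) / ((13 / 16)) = 2560 / 13013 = 0.20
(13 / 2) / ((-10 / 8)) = -26 / 5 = -5.20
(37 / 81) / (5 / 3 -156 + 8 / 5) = -185 / 61857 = -0.00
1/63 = 0.02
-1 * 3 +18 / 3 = 3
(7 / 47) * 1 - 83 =-3894 / 47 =-82.85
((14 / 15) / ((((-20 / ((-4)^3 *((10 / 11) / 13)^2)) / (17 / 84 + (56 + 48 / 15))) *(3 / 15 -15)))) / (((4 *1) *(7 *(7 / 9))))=-99796 / 37074037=-0.00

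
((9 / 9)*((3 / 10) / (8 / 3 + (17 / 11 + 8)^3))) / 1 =11979 / 34835230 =0.00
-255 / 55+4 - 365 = -4022 / 11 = -365.64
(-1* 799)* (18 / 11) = -14382 / 11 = -1307.45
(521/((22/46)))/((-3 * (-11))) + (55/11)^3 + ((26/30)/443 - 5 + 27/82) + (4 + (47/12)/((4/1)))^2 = 4509964181159/25317768960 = 178.13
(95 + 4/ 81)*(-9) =-7699/ 9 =-855.44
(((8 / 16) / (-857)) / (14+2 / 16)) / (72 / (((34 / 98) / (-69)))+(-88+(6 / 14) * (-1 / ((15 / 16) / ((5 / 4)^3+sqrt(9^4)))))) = 0.00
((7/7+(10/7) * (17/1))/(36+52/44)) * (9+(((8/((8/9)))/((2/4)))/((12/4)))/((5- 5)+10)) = 6.53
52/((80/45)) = 117/4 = 29.25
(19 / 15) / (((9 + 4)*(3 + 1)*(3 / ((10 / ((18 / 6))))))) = 19 / 702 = 0.03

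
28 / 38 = 0.74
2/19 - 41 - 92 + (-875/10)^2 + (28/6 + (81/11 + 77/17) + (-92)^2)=682342919/42636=16003.91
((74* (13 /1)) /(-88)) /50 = -0.22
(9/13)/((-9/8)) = -8/13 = -0.62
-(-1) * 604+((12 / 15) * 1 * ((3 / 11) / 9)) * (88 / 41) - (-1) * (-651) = -28873 / 615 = -46.95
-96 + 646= 550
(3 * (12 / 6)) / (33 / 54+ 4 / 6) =108 / 23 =4.70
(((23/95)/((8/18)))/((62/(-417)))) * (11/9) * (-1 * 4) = 105501/5890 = 17.91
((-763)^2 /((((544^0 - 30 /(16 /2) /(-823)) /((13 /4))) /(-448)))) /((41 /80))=-223233960535040 /135587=-1646425988.74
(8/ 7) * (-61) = -488/ 7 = -69.71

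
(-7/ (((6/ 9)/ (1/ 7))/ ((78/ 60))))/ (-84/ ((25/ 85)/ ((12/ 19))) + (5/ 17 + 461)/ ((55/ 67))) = -3553/ 695224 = -0.01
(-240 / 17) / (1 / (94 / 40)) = -564 / 17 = -33.18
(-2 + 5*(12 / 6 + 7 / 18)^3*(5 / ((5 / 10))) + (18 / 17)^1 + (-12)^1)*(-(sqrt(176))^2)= -1458554020 / 12393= -117691.76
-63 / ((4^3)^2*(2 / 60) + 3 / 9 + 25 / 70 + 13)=-0.42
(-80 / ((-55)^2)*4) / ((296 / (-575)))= 920 / 4477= 0.21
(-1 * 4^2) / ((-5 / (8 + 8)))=256 / 5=51.20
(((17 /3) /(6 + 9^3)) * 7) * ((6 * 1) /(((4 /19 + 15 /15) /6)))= 1292 /805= 1.60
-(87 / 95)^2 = -7569 / 9025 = -0.84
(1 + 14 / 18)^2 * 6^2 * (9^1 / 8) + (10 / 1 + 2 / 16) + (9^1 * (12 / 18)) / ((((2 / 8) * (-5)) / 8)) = 3989 / 40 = 99.72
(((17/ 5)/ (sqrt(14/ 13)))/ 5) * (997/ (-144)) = -16949 * sqrt(182)/ 50400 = -4.54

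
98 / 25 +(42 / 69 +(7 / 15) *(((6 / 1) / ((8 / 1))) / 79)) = 823669 / 181700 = 4.53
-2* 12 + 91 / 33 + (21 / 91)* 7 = -8420 / 429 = -19.63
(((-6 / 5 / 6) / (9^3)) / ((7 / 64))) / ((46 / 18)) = -64 / 65205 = -0.00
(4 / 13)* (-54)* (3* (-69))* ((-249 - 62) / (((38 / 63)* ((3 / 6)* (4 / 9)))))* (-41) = 80814894426 / 247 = 327185807.39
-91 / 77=-13 / 11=-1.18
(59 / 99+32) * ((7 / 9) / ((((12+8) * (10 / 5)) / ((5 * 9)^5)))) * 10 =51460565625 / 44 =1169558309.66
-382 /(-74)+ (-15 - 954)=-35662 /37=-963.84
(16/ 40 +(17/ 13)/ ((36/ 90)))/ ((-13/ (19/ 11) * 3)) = -3021/ 18590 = -0.16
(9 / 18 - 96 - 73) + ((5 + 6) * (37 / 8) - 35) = -1221 / 8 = -152.62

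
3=3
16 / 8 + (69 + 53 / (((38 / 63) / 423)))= 1415095 / 38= 37239.34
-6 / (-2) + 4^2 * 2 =35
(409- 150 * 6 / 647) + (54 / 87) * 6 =7717843 / 18763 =411.33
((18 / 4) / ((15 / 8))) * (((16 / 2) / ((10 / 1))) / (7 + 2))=0.21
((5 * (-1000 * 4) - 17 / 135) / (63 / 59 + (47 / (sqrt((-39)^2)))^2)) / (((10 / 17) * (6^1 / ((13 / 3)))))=-5949733161047 / 610615800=-9743.82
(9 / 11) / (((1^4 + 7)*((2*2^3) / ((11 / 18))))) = 1 / 256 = 0.00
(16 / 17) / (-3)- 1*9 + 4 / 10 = -2273 / 255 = -8.91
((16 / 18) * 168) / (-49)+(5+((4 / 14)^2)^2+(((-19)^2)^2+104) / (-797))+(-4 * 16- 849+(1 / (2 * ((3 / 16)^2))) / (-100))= -462777259429 / 430559325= -1074.83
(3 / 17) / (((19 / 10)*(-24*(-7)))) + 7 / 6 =31669 / 27132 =1.17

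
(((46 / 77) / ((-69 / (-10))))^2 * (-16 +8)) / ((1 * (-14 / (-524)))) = -838400 / 373527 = -2.24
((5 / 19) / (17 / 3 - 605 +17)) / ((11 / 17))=-255 / 365123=-0.00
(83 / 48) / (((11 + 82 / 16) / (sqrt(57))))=83*sqrt(57) / 774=0.81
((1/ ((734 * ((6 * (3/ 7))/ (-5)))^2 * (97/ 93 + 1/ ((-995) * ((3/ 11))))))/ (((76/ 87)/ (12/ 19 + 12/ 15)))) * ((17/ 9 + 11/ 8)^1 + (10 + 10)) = 6240402319375/ 24241640284577664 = 0.00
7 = 7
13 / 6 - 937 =-5609 / 6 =-934.83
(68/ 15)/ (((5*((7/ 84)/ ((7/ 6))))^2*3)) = 13328/ 1125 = 11.85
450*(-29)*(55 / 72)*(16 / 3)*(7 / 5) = -223300 / 3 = -74433.33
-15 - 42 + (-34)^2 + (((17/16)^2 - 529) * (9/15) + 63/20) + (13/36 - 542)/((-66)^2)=785.30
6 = 6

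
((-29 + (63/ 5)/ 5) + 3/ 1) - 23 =-1162/ 25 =-46.48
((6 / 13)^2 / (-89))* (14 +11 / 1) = -900 / 15041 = -0.06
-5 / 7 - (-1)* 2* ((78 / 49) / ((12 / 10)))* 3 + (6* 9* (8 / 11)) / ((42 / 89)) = 90.47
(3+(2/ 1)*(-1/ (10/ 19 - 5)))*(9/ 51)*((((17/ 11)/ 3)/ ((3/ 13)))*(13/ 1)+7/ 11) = 860248/ 47685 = 18.04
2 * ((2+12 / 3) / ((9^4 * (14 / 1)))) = 2 / 15309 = 0.00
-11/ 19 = -0.58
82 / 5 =16.40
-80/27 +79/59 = -2587/1593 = -1.62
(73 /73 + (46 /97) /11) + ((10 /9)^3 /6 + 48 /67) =1.99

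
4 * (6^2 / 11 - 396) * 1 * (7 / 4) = -30240 / 11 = -2749.09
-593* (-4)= 2372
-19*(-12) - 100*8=-572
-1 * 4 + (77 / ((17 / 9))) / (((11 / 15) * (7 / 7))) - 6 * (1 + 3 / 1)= 469 / 17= 27.59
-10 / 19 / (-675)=2 / 2565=0.00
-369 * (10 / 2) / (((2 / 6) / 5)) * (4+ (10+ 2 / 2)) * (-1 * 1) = 415125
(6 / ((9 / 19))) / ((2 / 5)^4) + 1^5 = 11899 / 24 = 495.79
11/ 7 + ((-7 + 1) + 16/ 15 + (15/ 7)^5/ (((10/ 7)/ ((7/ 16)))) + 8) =3041741/ 164640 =18.48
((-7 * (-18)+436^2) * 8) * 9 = 13695984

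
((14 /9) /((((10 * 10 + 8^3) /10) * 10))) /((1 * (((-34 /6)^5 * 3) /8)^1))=-28 /24137569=-0.00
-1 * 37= -37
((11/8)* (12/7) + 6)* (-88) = -5148/7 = -735.43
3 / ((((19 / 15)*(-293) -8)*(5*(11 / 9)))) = -81 / 62557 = -0.00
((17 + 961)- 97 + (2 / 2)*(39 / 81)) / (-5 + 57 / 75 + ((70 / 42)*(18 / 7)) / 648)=-16660000 / 80011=-208.22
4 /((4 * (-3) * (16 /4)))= -1 /12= -0.08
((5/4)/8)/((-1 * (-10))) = 1/64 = 0.02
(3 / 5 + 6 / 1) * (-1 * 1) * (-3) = 99 / 5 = 19.80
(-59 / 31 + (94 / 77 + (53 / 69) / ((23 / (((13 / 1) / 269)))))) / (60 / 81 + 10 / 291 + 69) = -605670240312 / 62072089946867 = -0.01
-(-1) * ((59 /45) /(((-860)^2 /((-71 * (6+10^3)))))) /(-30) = 2107067 /499230000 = 0.00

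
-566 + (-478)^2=227918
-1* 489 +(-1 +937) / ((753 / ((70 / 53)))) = -6483327 / 13303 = -487.36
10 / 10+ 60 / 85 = 29 / 17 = 1.71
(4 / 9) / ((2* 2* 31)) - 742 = -207017 / 279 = -742.00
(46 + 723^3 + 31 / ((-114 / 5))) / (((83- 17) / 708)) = 2541978108893 / 627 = 4054191561.23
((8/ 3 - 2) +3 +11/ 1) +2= 50/ 3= 16.67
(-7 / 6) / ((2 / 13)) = -91 / 12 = -7.58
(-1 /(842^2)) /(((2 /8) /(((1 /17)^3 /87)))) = -1 /75758297871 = -0.00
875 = 875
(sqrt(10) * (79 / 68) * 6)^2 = 280845 / 578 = 485.89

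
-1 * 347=-347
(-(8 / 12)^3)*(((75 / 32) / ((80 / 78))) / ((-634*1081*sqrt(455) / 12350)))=6175*sqrt(455) / 230278944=0.00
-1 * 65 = -65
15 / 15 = 1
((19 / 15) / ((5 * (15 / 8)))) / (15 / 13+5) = 0.02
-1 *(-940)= 940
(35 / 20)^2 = 49 / 16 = 3.06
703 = 703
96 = 96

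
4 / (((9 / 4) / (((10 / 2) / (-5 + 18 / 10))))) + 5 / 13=-280 / 117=-2.39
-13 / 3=-4.33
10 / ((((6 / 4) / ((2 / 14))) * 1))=20 / 21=0.95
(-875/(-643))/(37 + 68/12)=2625/82304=0.03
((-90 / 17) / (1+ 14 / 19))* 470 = -267900 / 187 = -1432.62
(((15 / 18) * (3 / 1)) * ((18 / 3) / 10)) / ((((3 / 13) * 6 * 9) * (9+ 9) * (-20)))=-13 / 38880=-0.00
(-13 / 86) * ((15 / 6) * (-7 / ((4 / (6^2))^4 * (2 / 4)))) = 2985255 / 86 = 34712.27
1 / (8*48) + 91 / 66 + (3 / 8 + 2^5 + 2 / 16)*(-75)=-2436.12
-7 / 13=-0.54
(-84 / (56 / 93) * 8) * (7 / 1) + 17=-7795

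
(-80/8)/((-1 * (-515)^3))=-0.00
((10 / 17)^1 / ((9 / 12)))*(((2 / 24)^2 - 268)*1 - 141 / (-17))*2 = -3178715 / 7803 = -407.37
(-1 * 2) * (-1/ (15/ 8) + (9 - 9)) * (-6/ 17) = -32/ 85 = -0.38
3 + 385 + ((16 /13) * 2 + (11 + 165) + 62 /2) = 7767 /13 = 597.46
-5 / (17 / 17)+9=4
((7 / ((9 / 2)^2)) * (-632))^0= 1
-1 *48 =-48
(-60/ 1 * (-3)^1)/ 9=20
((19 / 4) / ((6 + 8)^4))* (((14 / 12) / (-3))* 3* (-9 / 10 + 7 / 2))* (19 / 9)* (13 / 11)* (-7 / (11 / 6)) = 61009 / 17075520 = 0.00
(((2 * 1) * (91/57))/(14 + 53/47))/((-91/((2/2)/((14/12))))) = -0.00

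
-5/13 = -0.38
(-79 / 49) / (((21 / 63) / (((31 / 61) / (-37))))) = 7347 / 110593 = 0.07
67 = 67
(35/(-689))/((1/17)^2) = -10115/689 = -14.68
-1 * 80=-80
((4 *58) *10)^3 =12487168000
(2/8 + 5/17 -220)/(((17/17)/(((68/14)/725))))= -14923/10150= -1.47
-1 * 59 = -59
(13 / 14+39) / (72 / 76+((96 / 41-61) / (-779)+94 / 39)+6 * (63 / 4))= 696302139 / 1707822305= 0.41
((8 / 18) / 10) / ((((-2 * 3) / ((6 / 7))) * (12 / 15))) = -1 / 126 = -0.01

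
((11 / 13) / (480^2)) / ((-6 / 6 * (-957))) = 1 / 260582400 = 0.00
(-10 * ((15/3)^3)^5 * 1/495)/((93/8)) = -488281250000/9207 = -53033697.19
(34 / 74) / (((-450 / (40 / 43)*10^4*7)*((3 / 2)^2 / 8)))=-136 / 2819053125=-0.00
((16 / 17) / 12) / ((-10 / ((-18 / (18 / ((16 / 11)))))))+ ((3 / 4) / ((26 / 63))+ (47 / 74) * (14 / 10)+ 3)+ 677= 7369011289 / 10793640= 682.72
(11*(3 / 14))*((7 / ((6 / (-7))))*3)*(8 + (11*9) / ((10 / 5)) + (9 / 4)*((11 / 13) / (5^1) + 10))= -4827669 / 1040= -4641.99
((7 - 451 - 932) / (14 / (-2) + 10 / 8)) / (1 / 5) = 1196.52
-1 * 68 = -68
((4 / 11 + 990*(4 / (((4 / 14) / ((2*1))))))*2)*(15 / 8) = 1143465 / 11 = 103951.36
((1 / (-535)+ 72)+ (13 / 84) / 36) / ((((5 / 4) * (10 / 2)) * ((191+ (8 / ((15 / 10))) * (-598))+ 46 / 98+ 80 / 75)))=-815418877 / 212114809800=-0.00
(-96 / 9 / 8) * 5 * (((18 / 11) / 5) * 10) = -240 / 11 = -21.82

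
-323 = -323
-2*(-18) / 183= 12 / 61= 0.20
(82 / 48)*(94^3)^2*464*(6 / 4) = 820255169675584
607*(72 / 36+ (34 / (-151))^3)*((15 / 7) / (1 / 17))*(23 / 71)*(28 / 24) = 4062377573815 / 244449521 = 16618.47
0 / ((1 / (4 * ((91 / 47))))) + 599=599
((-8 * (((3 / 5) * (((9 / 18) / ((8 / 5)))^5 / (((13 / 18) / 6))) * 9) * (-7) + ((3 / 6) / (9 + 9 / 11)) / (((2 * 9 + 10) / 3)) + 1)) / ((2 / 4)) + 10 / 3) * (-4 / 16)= -29791553 / 53673984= -0.56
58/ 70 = 29/ 35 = 0.83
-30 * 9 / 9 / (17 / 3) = -90 / 17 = -5.29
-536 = -536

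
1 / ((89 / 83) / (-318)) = -26394 / 89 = -296.56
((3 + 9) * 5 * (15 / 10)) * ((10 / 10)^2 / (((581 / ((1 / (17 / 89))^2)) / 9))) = 38.21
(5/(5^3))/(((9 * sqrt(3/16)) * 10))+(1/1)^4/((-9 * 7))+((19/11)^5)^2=2 * sqrt(3)/3375+386231236816862/1634057749863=236.36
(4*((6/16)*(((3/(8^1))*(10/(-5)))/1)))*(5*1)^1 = -45/8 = -5.62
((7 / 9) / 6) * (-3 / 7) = -0.06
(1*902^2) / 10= 406802 / 5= 81360.40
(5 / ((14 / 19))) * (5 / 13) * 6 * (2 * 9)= 25650 / 91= 281.87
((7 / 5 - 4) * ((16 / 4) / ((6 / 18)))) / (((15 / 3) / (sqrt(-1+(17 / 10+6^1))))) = -78 * sqrt(670) / 125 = -16.15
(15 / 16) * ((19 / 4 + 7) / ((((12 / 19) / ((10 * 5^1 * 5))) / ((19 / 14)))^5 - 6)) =-1.84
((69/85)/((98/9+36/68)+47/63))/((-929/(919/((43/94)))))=-187759971/1301073790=-0.14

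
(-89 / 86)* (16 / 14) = -356 / 301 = -1.18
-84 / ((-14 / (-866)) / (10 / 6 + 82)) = -434732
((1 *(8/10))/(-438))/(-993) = 2/1087335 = 0.00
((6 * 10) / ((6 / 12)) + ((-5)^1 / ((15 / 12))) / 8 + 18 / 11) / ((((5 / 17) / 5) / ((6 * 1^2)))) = 12355.91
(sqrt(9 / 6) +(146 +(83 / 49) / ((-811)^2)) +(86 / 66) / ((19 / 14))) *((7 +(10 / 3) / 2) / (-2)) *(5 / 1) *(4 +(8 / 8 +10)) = -965135339810525 / 20207162283 - 325 *sqrt(6) / 2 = -48160.08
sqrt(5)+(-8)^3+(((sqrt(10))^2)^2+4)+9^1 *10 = -318+sqrt(5) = -315.76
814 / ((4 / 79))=32153 / 2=16076.50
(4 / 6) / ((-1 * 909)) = -2 / 2727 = -0.00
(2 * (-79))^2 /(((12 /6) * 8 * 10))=6241 /40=156.02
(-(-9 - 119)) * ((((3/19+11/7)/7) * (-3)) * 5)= -441600/931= -474.33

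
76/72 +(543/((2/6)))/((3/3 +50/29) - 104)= -264845/17622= -15.03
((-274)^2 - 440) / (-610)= -37318 / 305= -122.35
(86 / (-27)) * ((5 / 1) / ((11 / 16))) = -6880 / 297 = -23.16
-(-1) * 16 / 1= 16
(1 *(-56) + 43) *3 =-39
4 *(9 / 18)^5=1 / 8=0.12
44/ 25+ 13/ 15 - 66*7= -34453/ 75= -459.37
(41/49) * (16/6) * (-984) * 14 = -215168/7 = -30738.29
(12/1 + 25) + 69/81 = 1022/27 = 37.85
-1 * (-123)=123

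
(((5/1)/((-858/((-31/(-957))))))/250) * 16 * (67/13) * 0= 0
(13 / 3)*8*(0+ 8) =277.33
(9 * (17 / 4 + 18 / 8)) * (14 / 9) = 91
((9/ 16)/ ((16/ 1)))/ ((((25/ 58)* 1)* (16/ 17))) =4437/ 51200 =0.09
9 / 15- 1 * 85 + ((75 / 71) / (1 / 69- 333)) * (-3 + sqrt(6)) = -688329287 / 8156480- 5175 * sqrt(6) / 1631296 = -84.40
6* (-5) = -30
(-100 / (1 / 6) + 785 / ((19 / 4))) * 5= -41300 / 19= -2173.68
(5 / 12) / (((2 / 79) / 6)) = 395 / 4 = 98.75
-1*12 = -12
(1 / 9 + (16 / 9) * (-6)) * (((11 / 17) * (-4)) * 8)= 33440 / 153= 218.56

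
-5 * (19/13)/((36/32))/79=-760/9243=-0.08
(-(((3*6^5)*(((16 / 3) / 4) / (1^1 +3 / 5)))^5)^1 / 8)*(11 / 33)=-115683138142617600000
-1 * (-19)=19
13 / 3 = 4.33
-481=-481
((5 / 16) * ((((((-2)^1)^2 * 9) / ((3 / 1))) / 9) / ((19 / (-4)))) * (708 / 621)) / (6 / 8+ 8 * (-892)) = 4720 / 336755259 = 0.00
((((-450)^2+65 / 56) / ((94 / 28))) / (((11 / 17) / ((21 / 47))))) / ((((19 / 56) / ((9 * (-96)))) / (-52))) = 231492111701760 / 41971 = 5515525284.17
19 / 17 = 1.12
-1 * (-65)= 65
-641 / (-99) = 641 / 99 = 6.47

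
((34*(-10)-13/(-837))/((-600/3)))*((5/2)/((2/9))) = 284567/14880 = 19.12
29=29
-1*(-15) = 15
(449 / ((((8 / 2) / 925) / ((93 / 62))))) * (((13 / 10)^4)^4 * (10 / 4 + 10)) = 33163698385080500095599 / 256000000000000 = 129545696.82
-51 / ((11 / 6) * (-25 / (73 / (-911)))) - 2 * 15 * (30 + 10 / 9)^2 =-196412203126 / 6764175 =-29037.13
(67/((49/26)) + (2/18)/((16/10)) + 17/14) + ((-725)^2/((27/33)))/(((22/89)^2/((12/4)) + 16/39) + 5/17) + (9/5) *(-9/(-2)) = 59516903235297079/67139092440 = 886471.67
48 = 48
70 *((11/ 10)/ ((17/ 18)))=1386/ 17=81.53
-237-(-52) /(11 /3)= -2451 /11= -222.82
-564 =-564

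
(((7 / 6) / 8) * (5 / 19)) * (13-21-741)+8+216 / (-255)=-1673779 / 77520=-21.59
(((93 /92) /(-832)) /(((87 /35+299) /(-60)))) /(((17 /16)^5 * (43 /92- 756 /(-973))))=55596441600 /387422480609827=0.00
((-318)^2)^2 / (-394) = -5113031688 / 197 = -25954475.57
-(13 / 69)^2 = -169 / 4761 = -0.04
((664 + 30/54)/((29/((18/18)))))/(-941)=-5981/245601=-0.02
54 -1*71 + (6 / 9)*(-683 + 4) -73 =-1628 / 3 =-542.67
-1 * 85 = -85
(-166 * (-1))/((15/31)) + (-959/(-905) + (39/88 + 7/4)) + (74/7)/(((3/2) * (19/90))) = 12065578447/31776360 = 379.70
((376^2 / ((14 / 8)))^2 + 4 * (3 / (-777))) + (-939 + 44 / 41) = 485128602462209 / 74333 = 6526423021.57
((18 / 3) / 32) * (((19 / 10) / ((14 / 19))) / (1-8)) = -1083 / 15680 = -0.07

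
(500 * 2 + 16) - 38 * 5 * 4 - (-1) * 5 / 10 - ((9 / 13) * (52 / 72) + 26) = 230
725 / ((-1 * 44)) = -725 / 44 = -16.48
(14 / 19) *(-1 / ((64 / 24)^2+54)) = -63 / 5225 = -0.01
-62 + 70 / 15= -172 / 3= -57.33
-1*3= -3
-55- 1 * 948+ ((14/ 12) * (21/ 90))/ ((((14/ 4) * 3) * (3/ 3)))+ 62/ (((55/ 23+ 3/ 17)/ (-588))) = -1030136533/ 67770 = -15200.48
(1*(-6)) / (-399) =2 / 133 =0.02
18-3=15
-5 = -5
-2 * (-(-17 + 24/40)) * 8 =-1312/5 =-262.40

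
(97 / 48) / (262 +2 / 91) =8827 / 1144512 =0.01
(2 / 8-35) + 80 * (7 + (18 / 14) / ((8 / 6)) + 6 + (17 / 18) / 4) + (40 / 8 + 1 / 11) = 3066865 / 2772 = 1106.37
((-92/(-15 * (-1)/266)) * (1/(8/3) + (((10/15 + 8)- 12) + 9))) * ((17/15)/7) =-215441/135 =-1595.86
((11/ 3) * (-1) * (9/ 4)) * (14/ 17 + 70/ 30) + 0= -26.04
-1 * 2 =-2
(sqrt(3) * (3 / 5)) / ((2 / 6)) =9 * sqrt(3) / 5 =3.12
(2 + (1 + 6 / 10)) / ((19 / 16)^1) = 288 / 95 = 3.03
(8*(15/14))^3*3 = 648000/343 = 1889.21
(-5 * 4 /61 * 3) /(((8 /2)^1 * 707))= -15 /43127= -0.00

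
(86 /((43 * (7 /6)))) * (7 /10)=6 /5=1.20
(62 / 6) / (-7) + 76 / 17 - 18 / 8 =1063 / 1428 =0.74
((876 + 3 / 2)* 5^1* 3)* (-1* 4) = -52650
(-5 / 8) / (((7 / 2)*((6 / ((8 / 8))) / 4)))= -5 / 42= -0.12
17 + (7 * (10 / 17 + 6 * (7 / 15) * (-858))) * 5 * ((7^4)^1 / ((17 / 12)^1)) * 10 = -411745948447 / 289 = -1424726465.21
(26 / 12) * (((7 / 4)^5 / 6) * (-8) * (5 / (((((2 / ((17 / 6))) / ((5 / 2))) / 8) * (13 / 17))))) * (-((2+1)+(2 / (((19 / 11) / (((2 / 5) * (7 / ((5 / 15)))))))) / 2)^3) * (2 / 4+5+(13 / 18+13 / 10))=5640690140994531 / 175590400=32124137.43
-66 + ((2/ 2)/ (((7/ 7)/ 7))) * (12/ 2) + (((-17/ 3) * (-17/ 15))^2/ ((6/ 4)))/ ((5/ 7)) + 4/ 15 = 448394/ 30375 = 14.76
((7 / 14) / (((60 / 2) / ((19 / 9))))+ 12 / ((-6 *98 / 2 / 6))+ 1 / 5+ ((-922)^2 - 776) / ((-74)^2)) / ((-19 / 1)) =-5617820587 / 688251060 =-8.16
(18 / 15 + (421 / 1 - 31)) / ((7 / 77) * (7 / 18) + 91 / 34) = 5049 / 35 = 144.26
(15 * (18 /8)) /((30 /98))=441 /4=110.25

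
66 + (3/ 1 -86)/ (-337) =22325/ 337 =66.25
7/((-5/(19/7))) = -19/5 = -3.80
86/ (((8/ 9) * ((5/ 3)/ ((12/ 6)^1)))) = 1161/ 10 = 116.10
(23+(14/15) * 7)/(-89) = -443/1335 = -0.33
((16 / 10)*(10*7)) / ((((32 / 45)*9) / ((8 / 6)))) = 70 / 3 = 23.33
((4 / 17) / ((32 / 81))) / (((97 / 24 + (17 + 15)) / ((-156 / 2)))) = -18954 / 14705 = -1.29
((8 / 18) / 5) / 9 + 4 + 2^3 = 4864 / 405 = 12.01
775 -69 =706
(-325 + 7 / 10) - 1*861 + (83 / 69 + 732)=-452.10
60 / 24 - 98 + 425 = 659 / 2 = 329.50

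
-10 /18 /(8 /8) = -5 /9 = -0.56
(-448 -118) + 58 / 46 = -12989 / 23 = -564.74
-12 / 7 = -1.71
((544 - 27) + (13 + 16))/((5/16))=8736/5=1747.20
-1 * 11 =-11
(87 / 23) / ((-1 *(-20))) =87 / 460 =0.19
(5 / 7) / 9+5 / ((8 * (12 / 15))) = 1735 / 2016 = 0.86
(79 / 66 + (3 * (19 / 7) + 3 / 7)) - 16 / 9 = 11075 / 1386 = 7.99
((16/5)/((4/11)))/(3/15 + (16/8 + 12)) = 44/71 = 0.62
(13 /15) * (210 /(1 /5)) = 910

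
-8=-8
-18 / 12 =-3 / 2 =-1.50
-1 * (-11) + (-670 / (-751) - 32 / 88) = 95237 / 8261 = 11.53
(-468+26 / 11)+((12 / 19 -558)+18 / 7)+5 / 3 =-1018.77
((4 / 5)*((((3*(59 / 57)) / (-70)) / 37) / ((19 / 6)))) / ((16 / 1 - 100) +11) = 708 / 170635675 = 0.00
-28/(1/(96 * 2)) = -5376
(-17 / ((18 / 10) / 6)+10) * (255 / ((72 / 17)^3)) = -14616175 / 93312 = -156.64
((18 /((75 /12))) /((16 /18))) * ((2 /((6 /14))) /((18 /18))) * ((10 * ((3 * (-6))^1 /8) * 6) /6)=-1701 /5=-340.20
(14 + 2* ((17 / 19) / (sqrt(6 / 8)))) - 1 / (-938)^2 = 68* sqrt(3) / 57 + 12317815 / 879844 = 16.07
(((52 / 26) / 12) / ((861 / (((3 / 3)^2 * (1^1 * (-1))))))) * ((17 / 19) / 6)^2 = -289 / 67137336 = -0.00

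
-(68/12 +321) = -980/3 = -326.67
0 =0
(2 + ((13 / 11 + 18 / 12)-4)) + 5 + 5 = 235 / 22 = 10.68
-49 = -49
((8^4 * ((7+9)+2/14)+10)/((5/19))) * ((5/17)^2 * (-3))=-131931630/2023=-65215.83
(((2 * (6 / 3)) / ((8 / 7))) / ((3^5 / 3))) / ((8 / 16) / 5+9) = 5 / 1053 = 0.00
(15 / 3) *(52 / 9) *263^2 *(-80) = -1438715200 / 9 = -159857244.44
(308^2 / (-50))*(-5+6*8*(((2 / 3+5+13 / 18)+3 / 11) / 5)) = -41942824 / 375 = -111847.53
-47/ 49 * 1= -47/ 49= -0.96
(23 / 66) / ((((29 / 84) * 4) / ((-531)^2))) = 45395721 / 638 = 71153.17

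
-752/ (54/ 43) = -16168/ 27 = -598.81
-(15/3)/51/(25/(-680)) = 8/3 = 2.67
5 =5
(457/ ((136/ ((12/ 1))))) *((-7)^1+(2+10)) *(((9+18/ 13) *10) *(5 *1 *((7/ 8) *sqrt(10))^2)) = 5668228125/ 7072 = 801502.85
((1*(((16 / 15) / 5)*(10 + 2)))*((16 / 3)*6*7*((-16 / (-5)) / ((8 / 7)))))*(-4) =-802816 / 125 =-6422.53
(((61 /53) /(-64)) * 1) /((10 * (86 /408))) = -3111 /364640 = -0.01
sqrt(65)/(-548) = -0.01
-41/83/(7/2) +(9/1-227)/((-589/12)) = 1471598/342209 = 4.30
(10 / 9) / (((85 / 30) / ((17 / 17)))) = 20 / 51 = 0.39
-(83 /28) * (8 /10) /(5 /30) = -498 /35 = -14.23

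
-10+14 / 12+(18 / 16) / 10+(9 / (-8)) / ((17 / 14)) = -9.65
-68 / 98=-34 / 49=-0.69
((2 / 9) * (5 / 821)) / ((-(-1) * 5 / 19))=38 / 7389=0.01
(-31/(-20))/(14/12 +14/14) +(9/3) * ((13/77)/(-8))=26109/40040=0.65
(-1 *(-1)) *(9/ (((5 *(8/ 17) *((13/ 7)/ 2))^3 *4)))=15166431/ 70304000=0.22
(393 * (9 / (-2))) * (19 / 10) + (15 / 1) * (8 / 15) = -67043 / 20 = -3352.15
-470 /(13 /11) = -5170 /13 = -397.69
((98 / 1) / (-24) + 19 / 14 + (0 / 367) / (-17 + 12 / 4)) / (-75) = 229 / 6300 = 0.04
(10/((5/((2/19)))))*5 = 20/19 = 1.05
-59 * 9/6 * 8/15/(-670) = 118/1675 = 0.07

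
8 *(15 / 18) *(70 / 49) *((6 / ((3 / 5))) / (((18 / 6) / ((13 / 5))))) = 5200 / 63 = 82.54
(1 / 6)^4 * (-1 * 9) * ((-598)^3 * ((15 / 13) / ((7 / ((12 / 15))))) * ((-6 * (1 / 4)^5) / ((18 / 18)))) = -2056223 / 1792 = -1147.45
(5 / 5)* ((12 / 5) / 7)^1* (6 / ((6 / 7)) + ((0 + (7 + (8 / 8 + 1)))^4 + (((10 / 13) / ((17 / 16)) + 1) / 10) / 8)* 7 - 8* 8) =2432952801 / 154700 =15726.91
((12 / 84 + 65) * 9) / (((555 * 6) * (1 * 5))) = 228 / 6475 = 0.04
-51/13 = -3.92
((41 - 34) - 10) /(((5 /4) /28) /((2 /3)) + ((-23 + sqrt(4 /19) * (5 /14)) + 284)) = -746659872 /64976049779 + 107520 * sqrt(19) /64976049779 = -0.01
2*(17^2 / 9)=578 / 9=64.22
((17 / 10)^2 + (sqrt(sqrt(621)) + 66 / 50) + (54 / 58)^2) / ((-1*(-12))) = 23^(1 / 4)*3^(3 / 4) / 12 + 426961 / 1009200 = 0.84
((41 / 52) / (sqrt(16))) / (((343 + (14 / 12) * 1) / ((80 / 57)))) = 82 / 102011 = 0.00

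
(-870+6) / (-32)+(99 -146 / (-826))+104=95063 / 413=230.18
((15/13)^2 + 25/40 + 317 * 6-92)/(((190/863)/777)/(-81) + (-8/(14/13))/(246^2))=-223670635861692915/15584735192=-14351904.80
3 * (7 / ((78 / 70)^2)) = 8575 / 507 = 16.91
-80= -80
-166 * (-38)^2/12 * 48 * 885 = -848552160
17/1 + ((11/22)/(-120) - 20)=-721/240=-3.00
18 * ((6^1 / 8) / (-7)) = -27 / 14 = -1.93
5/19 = 0.26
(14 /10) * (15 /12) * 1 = 1.75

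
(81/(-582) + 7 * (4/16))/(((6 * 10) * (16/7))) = 875/74496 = 0.01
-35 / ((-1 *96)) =35 / 96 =0.36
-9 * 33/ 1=-297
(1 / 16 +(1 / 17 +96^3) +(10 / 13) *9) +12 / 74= 115752723201 / 130832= 884743.21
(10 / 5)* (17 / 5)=34 / 5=6.80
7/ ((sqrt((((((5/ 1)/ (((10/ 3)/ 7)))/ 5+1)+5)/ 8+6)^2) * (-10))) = -56/ 561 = -0.10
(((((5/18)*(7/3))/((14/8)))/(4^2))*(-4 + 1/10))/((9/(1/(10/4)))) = -13/3240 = -0.00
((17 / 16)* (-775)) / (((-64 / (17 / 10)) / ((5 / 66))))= 223975 / 135168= 1.66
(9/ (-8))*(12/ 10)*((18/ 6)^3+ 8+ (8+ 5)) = -64.80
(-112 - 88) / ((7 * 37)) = -200 / 259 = -0.77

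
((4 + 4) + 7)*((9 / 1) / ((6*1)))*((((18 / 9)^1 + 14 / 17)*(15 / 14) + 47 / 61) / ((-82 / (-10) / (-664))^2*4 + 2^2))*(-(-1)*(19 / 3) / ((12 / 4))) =3606439723000 / 80023803979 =45.07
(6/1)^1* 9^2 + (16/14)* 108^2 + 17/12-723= 1099955/84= 13094.70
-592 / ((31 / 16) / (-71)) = 672512 / 31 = 21693.94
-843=-843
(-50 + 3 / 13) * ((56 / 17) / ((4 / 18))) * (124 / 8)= -2527182 / 221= -11435.21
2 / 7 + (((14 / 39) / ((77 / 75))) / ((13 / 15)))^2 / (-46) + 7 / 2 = 4208781439 / 1112793682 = 3.78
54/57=18/19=0.95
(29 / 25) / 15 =29 / 375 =0.08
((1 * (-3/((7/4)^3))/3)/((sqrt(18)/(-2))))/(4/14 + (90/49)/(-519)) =1384 * sqrt(2)/6279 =0.31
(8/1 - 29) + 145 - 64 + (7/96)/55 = 316807/5280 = 60.00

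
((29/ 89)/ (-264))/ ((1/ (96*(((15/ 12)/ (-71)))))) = 145/ 69509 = 0.00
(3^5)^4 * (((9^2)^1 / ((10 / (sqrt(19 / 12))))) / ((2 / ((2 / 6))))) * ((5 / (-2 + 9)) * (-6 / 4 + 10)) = 533478013353 * sqrt(57) / 112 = 35961345318.50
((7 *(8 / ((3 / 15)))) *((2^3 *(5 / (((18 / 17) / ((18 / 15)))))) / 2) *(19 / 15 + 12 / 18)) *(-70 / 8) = -966280 / 9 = -107364.44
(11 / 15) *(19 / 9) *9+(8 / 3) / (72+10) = 13.97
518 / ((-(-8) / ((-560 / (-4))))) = 9065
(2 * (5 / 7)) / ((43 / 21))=30 / 43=0.70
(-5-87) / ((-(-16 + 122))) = 46 / 53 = 0.87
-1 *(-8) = 8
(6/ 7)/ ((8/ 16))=12/ 7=1.71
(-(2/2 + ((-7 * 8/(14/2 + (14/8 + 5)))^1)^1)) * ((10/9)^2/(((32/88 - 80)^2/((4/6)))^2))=1124695/26830203724944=0.00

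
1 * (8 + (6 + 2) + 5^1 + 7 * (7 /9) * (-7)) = -154 /9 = -17.11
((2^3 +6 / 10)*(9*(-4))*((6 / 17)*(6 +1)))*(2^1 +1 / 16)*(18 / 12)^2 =-2413719 / 680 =-3549.59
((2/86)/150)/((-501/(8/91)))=-4/147030975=-0.00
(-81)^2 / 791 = 6561 / 791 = 8.29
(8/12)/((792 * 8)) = 1/9504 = 0.00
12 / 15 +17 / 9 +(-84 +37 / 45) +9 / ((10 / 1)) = -7163 / 90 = -79.59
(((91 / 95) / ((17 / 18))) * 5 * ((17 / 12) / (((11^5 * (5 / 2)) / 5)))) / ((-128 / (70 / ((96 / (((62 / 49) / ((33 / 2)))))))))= -2015 / 51701236224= -0.00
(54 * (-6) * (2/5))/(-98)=324/245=1.32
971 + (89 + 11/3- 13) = 3152/3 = 1050.67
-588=-588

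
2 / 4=1 / 2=0.50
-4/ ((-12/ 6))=2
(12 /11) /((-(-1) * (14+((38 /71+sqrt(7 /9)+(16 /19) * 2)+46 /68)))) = 3838721663016 /59291758301479 - 75732838416 * sqrt(7) /59291758301479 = 0.06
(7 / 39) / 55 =7 / 2145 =0.00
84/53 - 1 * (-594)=31566/53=595.58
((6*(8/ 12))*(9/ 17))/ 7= 36/ 119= 0.30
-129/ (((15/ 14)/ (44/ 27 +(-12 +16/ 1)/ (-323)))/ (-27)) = 8490608/ 1615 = 5257.34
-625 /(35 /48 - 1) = 30000 /13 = 2307.69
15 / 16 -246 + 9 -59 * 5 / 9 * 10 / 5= -43433 / 144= -301.62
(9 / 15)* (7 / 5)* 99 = 83.16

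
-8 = -8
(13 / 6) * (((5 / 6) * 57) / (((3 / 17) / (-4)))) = -20995 / 9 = -2332.78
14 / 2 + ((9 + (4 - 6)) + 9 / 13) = 191 / 13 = 14.69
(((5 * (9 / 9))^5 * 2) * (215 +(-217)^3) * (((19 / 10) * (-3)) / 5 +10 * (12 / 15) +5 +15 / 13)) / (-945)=2160872274550 / 2457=879475895.22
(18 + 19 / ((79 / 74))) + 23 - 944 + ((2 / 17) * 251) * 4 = -1030195 / 1343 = -767.08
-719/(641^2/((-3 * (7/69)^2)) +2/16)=0.00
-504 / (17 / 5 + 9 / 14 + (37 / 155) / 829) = -124.66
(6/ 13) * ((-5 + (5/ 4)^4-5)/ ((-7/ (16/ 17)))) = 5805/ 12376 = 0.47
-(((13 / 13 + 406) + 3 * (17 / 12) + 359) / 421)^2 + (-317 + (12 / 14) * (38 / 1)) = -5712637223 / 19850992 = -287.78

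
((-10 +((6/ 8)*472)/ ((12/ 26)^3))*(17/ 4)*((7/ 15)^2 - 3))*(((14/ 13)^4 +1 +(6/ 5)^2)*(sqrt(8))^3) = -3717770975953366*sqrt(2)/ 1445900625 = -3636295.64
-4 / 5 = -0.80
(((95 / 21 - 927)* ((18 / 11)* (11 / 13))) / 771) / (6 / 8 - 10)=154976 / 865319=0.18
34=34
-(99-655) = 556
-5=-5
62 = 62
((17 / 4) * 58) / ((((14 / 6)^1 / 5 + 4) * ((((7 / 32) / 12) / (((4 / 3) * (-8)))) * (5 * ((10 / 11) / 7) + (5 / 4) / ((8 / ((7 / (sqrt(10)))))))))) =-1137285529600 / 16381031 + 191561531392 * sqrt(10) / 16381031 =-32446.97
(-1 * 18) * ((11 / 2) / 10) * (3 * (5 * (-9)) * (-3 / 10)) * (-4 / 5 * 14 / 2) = 56133 / 25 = 2245.32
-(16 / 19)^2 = -0.71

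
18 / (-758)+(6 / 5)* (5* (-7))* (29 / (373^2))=-1713783 / 52729891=-0.03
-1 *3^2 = -9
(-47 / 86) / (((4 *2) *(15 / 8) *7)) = -47 / 9030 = -0.01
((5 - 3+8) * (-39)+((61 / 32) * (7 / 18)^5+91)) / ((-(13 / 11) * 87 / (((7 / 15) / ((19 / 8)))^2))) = 9744236792983 / 86793030932400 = 0.11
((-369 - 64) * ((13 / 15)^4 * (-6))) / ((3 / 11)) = 5374.26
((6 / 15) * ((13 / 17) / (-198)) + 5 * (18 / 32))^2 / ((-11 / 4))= -2.87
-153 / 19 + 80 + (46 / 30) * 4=22253 / 285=78.08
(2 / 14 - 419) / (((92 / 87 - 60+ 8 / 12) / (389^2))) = 6433260994 / 5915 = 1087618.09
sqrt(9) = 3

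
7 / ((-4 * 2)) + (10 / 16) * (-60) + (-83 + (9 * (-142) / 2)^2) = 3265597 / 8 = 408199.62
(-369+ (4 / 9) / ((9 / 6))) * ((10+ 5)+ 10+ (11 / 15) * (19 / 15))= -11615494 / 1215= -9560.08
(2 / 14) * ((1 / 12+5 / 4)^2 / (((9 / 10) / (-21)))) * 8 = -1280 / 27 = -47.41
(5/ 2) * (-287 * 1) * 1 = -1435/ 2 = -717.50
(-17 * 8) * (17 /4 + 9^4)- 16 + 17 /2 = -1785763 /2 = -892881.50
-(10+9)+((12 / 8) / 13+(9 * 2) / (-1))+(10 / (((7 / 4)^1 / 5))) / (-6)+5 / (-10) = -11506 / 273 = -42.15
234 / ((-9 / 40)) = -1040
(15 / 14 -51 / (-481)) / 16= 7929 / 107744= 0.07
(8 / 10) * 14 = 56 / 5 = 11.20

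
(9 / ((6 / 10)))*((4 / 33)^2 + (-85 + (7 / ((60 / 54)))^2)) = -4932659 / 7260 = -679.43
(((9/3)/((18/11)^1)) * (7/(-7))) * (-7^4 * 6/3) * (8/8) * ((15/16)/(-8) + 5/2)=8055355/384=20977.49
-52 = -52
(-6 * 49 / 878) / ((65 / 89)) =-13083 / 28535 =-0.46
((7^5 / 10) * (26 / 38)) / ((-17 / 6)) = -405.87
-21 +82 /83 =-1661 /83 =-20.01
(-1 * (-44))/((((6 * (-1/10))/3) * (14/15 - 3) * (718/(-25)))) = -41250/11129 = -3.71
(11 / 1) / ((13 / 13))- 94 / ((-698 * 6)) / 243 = 5597309 / 508842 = 11.00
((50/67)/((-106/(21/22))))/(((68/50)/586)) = -3845625/1328074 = -2.90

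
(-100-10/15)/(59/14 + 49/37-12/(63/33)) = 134.74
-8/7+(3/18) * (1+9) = 11/21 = 0.52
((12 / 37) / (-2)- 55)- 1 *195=-9256 / 37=-250.16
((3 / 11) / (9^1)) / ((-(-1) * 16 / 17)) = 17 / 528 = 0.03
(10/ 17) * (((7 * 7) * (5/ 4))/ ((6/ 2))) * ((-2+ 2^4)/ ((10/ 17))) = 1715/ 6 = 285.83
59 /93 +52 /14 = 2831 /651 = 4.35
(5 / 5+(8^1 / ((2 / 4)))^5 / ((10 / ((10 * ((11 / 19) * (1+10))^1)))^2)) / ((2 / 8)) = 61408806308 / 361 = 170107496.70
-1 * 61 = -61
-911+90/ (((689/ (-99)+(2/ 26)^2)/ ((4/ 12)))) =-53244746/ 58171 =-915.31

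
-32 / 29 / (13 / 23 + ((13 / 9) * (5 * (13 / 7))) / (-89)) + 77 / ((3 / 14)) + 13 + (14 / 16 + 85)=1059298205 / 2325336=455.55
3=3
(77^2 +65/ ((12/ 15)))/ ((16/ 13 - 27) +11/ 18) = -96993/ 406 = -238.90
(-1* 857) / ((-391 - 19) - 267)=857 / 677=1.27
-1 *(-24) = 24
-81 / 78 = -27 / 26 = -1.04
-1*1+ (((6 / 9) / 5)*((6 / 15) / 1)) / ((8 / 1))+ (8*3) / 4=751 / 150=5.01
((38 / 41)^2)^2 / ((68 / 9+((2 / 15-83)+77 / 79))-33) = -7412658480 / 1078256708141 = -0.01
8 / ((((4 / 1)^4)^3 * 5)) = 1 / 10485760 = 0.00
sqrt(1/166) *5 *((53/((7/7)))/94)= 265 *sqrt(166)/15604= 0.22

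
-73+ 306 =233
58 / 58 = 1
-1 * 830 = -830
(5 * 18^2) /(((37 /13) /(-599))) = -12614940 /37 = -340944.32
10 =10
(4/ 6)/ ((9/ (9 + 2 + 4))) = 10/ 9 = 1.11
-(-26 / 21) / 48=13 / 504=0.03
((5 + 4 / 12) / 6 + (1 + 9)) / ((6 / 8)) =14.52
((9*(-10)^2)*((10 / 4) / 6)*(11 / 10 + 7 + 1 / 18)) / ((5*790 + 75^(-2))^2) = 96767578125 / 493672896000001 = 0.00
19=19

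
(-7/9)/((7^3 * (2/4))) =-2/441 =-0.00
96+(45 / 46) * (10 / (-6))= 4341 / 46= 94.37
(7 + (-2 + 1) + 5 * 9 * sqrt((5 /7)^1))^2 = 540 * sqrt(35) /7 + 10377 /7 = 1938.81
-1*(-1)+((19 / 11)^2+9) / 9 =2.33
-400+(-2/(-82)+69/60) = -327037/820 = -398.83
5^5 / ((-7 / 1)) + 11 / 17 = -53048 / 119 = -445.78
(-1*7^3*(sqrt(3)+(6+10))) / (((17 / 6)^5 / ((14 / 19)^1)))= -597445632 / 26977283 - 37340352*sqrt(3) / 26977283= -24.54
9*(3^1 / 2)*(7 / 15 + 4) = 603 / 10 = 60.30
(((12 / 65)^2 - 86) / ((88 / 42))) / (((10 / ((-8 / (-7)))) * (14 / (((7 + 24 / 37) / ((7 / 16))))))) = -5.86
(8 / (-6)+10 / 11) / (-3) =14 / 99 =0.14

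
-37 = -37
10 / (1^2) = 10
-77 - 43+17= -103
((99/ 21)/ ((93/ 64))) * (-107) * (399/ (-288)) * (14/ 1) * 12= 2504656/ 31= 80795.35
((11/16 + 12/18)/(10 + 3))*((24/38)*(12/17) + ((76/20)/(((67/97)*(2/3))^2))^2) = 279101954839161/8331279466240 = 33.50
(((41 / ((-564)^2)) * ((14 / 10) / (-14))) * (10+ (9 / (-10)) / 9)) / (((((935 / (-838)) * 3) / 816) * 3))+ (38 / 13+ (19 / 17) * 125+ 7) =54789205559 / 366141750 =149.64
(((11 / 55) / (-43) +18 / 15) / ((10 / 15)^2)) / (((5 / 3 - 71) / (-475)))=659205 / 35776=18.43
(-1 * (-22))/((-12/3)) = -11/2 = -5.50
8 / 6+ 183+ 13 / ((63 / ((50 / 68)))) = 395167 / 2142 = 184.49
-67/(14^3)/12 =-67/32928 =-0.00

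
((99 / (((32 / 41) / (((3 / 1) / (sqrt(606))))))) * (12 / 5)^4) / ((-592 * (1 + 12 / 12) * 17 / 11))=-3616569 * sqrt(606) / 317645000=-0.28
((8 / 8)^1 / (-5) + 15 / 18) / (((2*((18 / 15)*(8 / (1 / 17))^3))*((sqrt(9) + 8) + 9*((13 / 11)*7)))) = 209 / 170246062080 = 0.00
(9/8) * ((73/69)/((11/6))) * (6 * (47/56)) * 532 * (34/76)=1574829/2024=778.08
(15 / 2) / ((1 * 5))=1.50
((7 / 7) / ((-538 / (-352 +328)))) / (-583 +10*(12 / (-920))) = -69 / 901957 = -0.00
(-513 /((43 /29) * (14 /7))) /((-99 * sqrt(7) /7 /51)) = 84303 * sqrt(7) /946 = 235.78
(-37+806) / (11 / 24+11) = 18456 / 275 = 67.11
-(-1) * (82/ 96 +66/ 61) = 5669/ 2928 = 1.94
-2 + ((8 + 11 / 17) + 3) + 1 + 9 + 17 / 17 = 351 / 17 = 20.65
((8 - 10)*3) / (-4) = 3 / 2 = 1.50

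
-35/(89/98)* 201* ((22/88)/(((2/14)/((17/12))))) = -13673695/712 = -19204.63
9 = 9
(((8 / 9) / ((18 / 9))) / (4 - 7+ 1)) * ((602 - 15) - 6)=-1162 / 9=-129.11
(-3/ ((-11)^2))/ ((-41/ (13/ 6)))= 13/ 9922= 0.00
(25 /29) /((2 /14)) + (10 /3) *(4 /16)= 1195 /174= 6.87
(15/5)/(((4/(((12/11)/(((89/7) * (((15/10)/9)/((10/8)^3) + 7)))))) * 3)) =7875/2601203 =0.00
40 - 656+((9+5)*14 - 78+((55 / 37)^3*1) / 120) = -605371381 / 1215672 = -497.97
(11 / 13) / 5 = 11 / 65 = 0.17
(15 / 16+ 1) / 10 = 31 / 160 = 0.19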